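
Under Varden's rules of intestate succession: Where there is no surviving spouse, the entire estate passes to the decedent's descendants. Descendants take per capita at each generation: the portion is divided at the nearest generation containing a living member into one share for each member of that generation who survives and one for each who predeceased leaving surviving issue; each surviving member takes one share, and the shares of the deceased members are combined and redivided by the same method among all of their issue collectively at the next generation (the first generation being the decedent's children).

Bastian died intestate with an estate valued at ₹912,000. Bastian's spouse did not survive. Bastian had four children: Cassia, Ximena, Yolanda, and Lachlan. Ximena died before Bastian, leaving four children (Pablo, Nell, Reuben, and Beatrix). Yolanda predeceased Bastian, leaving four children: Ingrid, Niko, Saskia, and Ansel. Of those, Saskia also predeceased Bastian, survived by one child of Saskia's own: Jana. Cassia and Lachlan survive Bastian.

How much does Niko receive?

The entire ₹912,000 passes to the descendants.
That amount (₹912,000) is divided at the children's generation into 4 shares of ₹228,000. Cassia and Lachlan each take ₹228,000. The 2 shares of the deceased (Ximena and Yolanda) are combined into a pool of ₹456,000.
That pool (₹456,000) is divided at the grandchildren's generation into 8 shares of ₹57,000. Pablo, Nell, Reuben, Beatrix, Ingrid, Niko, and Ansel each take ₹57,000. The remaining share for the deceased Saskia (₹57,000) is carried to the next generation.
That pool (₹57,000) passes entirely to Jana, the sole taker at the great-grandchildren's generation.

Niko receives ₹57,000.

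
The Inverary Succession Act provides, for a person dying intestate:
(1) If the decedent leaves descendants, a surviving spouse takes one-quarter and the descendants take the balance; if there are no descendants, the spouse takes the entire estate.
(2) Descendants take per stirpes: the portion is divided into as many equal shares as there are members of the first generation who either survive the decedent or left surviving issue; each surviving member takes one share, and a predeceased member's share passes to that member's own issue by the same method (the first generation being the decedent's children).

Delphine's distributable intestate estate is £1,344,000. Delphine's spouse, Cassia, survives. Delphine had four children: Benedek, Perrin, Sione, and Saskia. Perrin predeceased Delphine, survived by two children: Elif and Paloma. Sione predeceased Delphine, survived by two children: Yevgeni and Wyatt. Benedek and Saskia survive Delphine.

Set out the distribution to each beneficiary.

Cassia takes one-quarter of £1,344,000 = £336,000. The remaining £1,008,000 passes to the descendants.
The descendants' portion (£1,008,000) is divided into 4 shares of £252,000: Benedek and Saskia each take £252,000; Perrin's £252,000 share passes to Perrin's issue; Sione's £252,000 share passes to Sione's issue.
Perrin's share (£252,000) is divided into 2 shares of £126,000: Elif and Paloma each take £126,000.
Sione's share (£252,000) is divided into 2 shares of £126,000: Yevgeni and Wyatt each take £126,000.

Cassia: £336,000; Benedek: £252,000; Elif: £126,000; Paloma: £126,000; Yevgeni: £126,000; Wyatt: £126,000; Saskia: £252,000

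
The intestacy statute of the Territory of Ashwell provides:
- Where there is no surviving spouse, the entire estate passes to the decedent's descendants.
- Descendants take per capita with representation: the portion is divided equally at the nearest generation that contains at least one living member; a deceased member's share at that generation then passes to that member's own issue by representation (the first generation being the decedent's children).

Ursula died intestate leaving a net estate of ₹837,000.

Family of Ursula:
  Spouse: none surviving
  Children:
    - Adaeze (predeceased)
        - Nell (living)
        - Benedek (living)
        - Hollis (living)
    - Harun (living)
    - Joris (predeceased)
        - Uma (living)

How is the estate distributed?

The entire ₹837,000 passes to the descendants.
That amount (₹837,000) is divided into 3 shares of ₹279,000: Harun takes ₹279,000; Adaeze's ₹279,000 share passes to Adaeze's issue; Joris's ₹279,000 share passes to Joris's issue.
Adaeze's share (₹279,000) is divided into 3 shares of ₹93,000: Nell, Benedek, and Hollis each take ₹93,000.
Joris's share (₹279,000) passes entirely to Uma.

Nell: ₹93,000; Benedek: ₹93,000; Hollis: ₹93,000; Harun: ₹279,000; Uma: ₹279,000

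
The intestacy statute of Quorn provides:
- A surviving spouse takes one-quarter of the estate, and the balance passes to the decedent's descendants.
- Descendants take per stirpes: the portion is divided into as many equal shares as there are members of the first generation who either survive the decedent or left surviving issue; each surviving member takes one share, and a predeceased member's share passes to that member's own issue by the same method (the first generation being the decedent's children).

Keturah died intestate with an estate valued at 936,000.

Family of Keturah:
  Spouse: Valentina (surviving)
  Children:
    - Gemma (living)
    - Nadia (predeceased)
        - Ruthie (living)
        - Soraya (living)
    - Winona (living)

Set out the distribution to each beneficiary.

Valentina takes one-quarter of 936,000 = 234,000. The remaining 702,000 passes to the descendants.
The descendants' portion (702,000) is divided into 3 shares of 234,000: Gemma and Winona each take 234,000; Nadia's 234,000 share passes to Nadia's issue.
Nadia's share (234,000) is divided into 2 shares of 117,000: Ruthie and Soraya each take 117,000.

Valentina: 234,000; Gemma: 234,000; Ruthie: 117,000; Soraya: 117,000; Winona: 234,000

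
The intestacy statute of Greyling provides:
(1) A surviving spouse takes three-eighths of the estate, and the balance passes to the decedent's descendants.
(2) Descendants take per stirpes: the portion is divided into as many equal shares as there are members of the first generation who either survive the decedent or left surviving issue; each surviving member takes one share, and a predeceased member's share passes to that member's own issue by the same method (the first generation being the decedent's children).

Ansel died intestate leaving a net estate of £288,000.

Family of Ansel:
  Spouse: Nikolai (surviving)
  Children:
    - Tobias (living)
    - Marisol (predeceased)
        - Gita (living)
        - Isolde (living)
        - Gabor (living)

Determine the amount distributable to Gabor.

Gabor receives £30,000.

Nikolai takes three-eighths of £288,000 = £108,000. The remaining £180,000 passes to the descendants.
The descendants' portion (£180,000) is divided into 2 shares of £90,000: Tobias takes £90,000; Marisol's £90,000 share passes to Marisol's issue.
Marisol's share (£90,000) is divided into 3 shares of £30,000: Gita, Isolde, and Gabor each take £30,000.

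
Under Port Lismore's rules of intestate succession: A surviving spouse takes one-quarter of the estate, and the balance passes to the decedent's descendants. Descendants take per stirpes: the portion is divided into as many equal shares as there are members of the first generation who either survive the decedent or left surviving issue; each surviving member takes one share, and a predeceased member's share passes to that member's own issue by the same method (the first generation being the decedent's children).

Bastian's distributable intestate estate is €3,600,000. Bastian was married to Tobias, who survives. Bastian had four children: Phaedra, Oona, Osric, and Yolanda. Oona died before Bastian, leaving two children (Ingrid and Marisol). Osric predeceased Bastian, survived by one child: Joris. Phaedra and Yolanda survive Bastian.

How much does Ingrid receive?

Tobias takes one-quarter of €3,600,000 = €900,000. The remaining €2,700,000 passes to the descendants.
The descendants' portion (€2,700,000) is divided into 4 shares of €675,000: Phaedra and Yolanda each take €675,000; Oona's €675,000 share passes to Oona's issue; Osric's €675,000 share passes to Osric's issue.
Oona's share (€675,000) is divided into 2 shares of €337,500: Ingrid and Marisol each take €337,500.
Osric's share (€675,000) passes entirely to Joris.

Ingrid receives €337,500.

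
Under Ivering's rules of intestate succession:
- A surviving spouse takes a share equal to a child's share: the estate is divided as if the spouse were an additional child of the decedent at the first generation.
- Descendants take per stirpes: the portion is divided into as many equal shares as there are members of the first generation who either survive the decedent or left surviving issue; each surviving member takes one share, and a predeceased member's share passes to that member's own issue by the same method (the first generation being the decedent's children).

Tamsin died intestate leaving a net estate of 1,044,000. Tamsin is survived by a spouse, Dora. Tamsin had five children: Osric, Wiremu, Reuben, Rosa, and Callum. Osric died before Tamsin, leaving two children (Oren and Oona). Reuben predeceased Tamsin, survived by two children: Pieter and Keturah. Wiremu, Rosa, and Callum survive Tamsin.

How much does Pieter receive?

Pieter receives 87,000.

The spouse counts as an additional share at the children's level, so there are 6 primary shares of 174,000. Dora takes one such share (174,000).
The children's combined portion (870,000) is divided into 5 shares of 174,000: Wiremu, Rosa, and Callum each take 174,000; Osric's 174,000 share passes to Osric's issue; Reuben's 174,000 share passes to Reuben's issue.
Osric's share (174,000) is divided into 2 shares of 87,000: Oren and Oona each take 87,000.
Reuben's share (174,000) is divided into 2 shares of 87,000: Pieter and Keturah each take 87,000.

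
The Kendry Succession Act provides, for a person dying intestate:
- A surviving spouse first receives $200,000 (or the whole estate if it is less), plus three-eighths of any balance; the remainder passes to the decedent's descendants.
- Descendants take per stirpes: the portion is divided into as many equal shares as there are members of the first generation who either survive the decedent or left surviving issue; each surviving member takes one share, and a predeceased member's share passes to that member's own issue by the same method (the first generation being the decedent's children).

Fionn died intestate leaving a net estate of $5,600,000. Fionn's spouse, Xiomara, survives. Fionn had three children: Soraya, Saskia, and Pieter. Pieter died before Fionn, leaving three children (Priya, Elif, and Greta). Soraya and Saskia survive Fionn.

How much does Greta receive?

Xiomara first takes $200,000, leaving a balance of $5,400,000. Xiomara then takes three-eighths of the balance ($2,025,000), for a total of $2,225,000. The remaining $3,375,000 passes to the descendants.
The descendants' portion ($3,375,000) is divided into 3 shares of $1,125,000: Soraya and Saskia each take $1,125,000; Pieter's $1,125,000 share passes to Pieter's issue.
Pieter's share ($1,125,000) is divided into 3 shares of $375,000: Priya, Elif, and Greta each take $375,000.

Greta receives $375,000.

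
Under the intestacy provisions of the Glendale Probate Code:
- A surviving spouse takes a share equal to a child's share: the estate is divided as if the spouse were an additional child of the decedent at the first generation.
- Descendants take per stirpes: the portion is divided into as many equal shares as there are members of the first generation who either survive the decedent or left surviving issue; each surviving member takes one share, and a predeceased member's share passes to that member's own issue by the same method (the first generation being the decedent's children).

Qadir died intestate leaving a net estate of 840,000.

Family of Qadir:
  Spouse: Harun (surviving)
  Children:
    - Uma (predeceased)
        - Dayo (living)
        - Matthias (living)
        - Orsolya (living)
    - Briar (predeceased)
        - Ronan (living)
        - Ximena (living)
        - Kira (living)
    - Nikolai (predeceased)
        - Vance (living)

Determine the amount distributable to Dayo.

Dayo receives 70,000.

The spouse counts as an additional share at the children's level, so there are 4 primary shares of 210,000. Harun takes one such share (210,000).
The children's combined portion (630,000) is divided into 3 shares of 210,000: Uma's 210,000 share passes to Uma's issue; Briar's 210,000 share passes to Briar's issue; Nikolai's 210,000 share passes to Nikolai's issue.
Uma's share (210,000) is divided into 3 shares of 70,000: Dayo, Matthias, and Orsolya each take 70,000.
Briar's share (210,000) is divided into 3 shares of 70,000: Ronan, Ximena, and Kira each take 70,000.
Nikolai's share (210,000) passes entirely to Vance.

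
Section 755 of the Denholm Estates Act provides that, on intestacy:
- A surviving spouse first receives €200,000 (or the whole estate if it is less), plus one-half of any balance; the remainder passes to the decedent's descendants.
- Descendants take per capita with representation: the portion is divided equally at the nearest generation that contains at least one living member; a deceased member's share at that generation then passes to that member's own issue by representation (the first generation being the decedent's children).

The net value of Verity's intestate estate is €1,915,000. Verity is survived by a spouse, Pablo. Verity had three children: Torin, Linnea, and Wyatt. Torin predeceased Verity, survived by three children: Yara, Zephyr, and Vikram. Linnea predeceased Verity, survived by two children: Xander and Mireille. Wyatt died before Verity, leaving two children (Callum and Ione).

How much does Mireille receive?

Mireille receives €122,500.

Pablo first takes €200,000, leaving a balance of €1,715,000. Pablo then takes one-half of the balance (€857,500), for a total of €1,057,500. The remaining €857,500 passes to the descendants.
No child survives, so the initial division is made at the grandchildren's generation.
The descendants' portion (€857,500) is divided into 7 shares of €122,500: Yara, Zephyr, Vikram, Xander, Mireille, Callum, and Ione each take €122,500.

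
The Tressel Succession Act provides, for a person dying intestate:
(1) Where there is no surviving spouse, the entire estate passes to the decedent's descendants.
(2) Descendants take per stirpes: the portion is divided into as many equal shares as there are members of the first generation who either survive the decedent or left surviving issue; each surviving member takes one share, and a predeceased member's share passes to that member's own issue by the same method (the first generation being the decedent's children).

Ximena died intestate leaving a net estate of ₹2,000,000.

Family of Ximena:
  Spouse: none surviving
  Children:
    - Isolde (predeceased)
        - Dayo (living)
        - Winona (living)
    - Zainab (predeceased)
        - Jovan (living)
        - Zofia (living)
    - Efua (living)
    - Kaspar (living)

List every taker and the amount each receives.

The entire ₹2,000,000 passes to the descendants.
That amount (₹2,000,000) is divided into 4 shares of ₹500,000: Efua and Kaspar each take ₹500,000; Isolde's ₹500,000 share passes to Isolde's issue; Zainab's ₹500,000 share passes to Zainab's issue.
Isolde's share (₹500,000) is divided into 2 shares of ₹250,000: Dayo and Winona each take ₹250,000.
Zainab's share (₹500,000) is divided into 2 shares of ₹250,000: Jovan and Zofia each take ₹250,000.

Dayo: ₹250,000; Winona: ₹250,000; Jovan: ₹250,000; Zofia: ₹250,000; Efua: ₹500,000; Kaspar: ₹500,000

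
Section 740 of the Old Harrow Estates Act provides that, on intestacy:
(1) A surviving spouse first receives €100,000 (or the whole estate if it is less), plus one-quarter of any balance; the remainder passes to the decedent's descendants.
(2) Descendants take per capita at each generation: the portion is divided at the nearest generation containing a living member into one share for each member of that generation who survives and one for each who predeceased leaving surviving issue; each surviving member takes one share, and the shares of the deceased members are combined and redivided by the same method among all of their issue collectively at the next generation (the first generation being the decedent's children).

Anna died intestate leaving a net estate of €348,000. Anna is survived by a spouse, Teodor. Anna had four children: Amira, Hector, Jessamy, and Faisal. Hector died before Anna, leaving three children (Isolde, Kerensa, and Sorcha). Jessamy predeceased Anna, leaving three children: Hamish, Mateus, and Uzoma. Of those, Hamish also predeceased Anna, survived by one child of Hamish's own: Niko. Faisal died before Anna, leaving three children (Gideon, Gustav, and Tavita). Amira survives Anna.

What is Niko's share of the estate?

Niko receives €15,500.

Teodor first takes €100,000, leaving a balance of €248,000. Teodor then takes one-quarter of the balance (€62,000), for a total of €162,000. The remaining €186,000 passes to the descendants.
The descendants' portion (€186,000) is divided at the children's generation into 4 shares of €46,500. Amira takes €46,500. The 3 shares of the deceased (Hector, Jessamy, and Faisal) are combined into a pool of €139,500.
That pool (€139,500) is divided at the grandchildren's generation into 9 shares of €15,500. Isolde, Kerensa, Sorcha, Mateus, Uzoma, Gideon, Gustav, and Tavita each take €15,500. The remaining share for the deceased Hamish (€15,500) is carried to the next generation.
That pool (€15,500) passes entirely to Niko, the sole taker at the great-grandchildren's generation.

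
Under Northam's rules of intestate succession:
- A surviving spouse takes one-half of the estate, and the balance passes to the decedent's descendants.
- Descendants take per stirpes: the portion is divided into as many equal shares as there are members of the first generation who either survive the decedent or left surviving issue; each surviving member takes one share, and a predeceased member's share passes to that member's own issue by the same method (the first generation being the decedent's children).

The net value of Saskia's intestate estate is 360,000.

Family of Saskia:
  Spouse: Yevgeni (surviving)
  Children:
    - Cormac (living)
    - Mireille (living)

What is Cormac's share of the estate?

Yevgeni takes one-half of 360,000 = 180,000. The remaining 180,000 passes to the descendants.
The descendants' portion (180,000) is divided into 2 shares of 90,000: Cormac and Mireille each take 90,000.

Cormac receives 90,000.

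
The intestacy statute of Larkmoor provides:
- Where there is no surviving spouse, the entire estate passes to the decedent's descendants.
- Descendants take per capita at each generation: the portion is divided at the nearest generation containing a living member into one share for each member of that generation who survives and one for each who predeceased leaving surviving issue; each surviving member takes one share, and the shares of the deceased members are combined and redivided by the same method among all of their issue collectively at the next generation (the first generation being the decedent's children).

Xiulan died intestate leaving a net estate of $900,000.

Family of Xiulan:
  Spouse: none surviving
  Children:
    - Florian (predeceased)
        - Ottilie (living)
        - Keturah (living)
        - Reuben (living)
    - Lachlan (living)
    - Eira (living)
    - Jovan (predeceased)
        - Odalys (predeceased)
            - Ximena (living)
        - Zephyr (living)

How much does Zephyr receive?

The entire $900,000 passes to the descendants.
That amount ($900,000) is divided at the children's generation into 4 shares of $225,000. Lachlan and Eira each take $225,000. The 2 shares of the deceased (Florian and Jovan) are combined into a pool of $450,000.
That pool ($450,000) is divided at the grandchildren's generation into 5 shares of $90,000. Ottilie, Keturah, Reuben, and Zephyr each take $90,000. The remaining share for the deceased Odalys ($90,000) is carried to the next generation.
That pool ($90,000) passes entirely to Ximena, the sole taker at the great-grandchildren's generation.

Zephyr receives $90,000.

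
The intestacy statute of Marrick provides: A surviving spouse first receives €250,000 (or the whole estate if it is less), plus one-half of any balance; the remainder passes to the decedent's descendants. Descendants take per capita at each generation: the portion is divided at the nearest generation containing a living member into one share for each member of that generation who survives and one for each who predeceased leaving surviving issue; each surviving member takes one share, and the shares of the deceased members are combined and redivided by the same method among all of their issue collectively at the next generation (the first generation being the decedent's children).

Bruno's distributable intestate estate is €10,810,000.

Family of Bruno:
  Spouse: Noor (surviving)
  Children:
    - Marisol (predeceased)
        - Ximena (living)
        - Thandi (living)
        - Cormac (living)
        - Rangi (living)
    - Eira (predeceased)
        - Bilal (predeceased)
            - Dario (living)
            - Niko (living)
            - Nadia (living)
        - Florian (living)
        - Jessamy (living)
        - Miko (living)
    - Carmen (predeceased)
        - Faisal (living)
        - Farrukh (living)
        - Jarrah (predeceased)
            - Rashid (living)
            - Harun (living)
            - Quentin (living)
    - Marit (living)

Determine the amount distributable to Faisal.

Noor first takes €250,000, leaving a balance of €10,560,000. Noor then takes one-half of the balance (€5,280,000), for a total of €5,530,000. The remaining €5,280,000 passes to the descendants.
The descendants' portion (€5,280,000) is divided at the children's generation into 4 shares of €1,320,000. Marit takes €1,320,000. The 3 shares of the deceased (Marisol, Eira, and Carmen) are combined into a pool of €3,960,000.
That pool (€3,960,000) is divided at the grandchildren's generation into 11 shares of €360,000. Ximena, Thandi, Cormac, Rangi, Florian, Jessamy, Miko, Faisal, and Farrukh each take €360,000. The 2 shares of the deceased (Bilal and Jarrah) are combined into a pool of €720,000.
That pool (€720,000) is divided at the great-grandchildren's generation equally among Dario, Niko, Nadia, Rashid, Harun, and Quentin: €120,000 each.

Faisal receives €360,000.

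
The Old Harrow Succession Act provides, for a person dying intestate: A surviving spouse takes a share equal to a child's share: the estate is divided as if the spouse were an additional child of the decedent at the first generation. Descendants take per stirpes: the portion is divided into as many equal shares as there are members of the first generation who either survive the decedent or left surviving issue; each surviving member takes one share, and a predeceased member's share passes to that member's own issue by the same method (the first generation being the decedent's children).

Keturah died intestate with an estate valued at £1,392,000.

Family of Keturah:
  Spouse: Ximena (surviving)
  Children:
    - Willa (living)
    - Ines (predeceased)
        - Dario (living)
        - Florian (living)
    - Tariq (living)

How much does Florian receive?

Florian receives £174,000.

The spouse counts as an additional share at the children's level, so there are 4 primary shares of £348,000. Ximena takes one such share (£348,000).
The children's combined portion (£1,044,000) is divided into 3 shares of £348,000: Willa and Tariq each take £348,000; Ines's £348,000 share passes to Ines's issue.
Ines's share (£348,000) is divided into 2 shares of £174,000: Dario and Florian each take £174,000.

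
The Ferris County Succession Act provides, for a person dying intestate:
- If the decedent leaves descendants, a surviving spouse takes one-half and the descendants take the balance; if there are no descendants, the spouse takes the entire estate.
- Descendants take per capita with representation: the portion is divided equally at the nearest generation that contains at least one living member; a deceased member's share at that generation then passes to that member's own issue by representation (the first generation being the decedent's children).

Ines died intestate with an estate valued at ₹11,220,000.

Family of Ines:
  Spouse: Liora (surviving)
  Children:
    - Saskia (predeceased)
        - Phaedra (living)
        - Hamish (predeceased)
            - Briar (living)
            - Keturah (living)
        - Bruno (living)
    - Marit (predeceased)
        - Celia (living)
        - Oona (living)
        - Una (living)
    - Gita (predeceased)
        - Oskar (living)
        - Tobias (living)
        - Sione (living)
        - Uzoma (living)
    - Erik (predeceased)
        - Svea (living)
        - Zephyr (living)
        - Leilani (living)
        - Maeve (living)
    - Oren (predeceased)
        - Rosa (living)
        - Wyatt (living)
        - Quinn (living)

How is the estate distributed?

Liora: ₹5,610,000; Phaedra: ₹330,000; Briar: ₹165,000; Keturah: ₹165,000; Bruno: ₹330,000; Celia: ₹330,000; Oona: ₹330,000; Una: ₹330,000; Oskar: ₹330,000; Tobias: ₹330,000; Sione: ₹330,000; Uzoma: ₹330,000; Svea: ₹330,000; Zephyr: ₹330,000; Leilani: ₹330,000; Maeve: ₹330,000; Rosa: ₹330,000; Wyatt: ₹330,000; Quinn: ₹330,000

Liora takes one-half of ₹11,220,000 = ₹5,610,000. The remaining ₹5,610,000 passes to the descendants.
No child survives, so the initial division is made at the grandchildren's generation.
The descendants' portion (₹5,610,000) is divided into 17 shares of ₹330,000: Phaedra, Bruno, Celia, Oona, Una, Oskar, Tobias, Sione, Uzoma, Svea, Zephyr, Leilani, Maeve, Rosa, Wyatt, and Quinn each take ₹330,000; Hamish's ₹330,000 share passes to Hamish's issue.
Hamish's share (₹330,000) is divided into 2 shares of ₹165,000: Briar and Keturah each take ₹165,000.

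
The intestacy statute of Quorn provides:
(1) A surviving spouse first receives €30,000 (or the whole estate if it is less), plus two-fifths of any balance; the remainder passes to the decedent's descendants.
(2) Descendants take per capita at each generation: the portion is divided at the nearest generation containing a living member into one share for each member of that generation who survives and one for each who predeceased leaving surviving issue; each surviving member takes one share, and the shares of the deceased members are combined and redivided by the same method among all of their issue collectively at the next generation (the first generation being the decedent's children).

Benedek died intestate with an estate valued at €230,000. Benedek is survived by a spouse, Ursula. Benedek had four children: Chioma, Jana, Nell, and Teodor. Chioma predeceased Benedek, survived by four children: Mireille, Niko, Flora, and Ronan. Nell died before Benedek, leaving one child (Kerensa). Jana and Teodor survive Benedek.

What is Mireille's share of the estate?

Ursula first takes €30,000, leaving a balance of €200,000. Ursula then takes two-fifths of the balance (€80,000), for a total of €110,000. The remaining €120,000 passes to the descendants.
The descendants' portion (€120,000) is divided at the children's generation into 4 shares of €30,000. Jana and Teodor each take €30,000. The 2 shares of the deceased (Chioma and Nell) are combined into a pool of €60,000.
That pool (€60,000) is divided at the grandchildren's generation equally among Mireille, Niko, Flora, Ronan, and Kerensa: €12,000 each.

Mireille receives €12,000.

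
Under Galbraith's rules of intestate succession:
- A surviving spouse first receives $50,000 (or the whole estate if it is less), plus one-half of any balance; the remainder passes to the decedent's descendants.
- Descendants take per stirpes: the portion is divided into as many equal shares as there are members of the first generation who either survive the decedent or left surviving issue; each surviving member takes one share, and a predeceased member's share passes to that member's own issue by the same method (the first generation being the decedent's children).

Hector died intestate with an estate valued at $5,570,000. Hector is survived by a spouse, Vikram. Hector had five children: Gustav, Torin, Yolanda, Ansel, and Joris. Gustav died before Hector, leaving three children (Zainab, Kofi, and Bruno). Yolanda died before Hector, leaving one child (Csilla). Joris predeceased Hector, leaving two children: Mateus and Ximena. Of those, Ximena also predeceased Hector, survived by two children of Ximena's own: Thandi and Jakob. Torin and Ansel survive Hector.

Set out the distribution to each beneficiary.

Vikram: $2,810,000; Zainab: $184,000; Kofi: $184,000; Bruno: $184,000; Torin: $552,000; Csilla: $552,000; Ansel: $552,000; Mateus: $276,000; Thandi: $138,000; Jakob: $138,000

Vikram first takes $50,000, leaving a balance of $5,520,000. Vikram then takes one-half of the balance ($2,760,000), for a total of $2,810,000. The remaining $2,760,000 passes to the descendants.
The descendants' portion ($2,760,000) is divided into 5 shares of $552,000: Torin and Ansel each take $552,000; Gustav's $552,000 share passes to Gustav's issue; Yolanda's $552,000 share passes to Yolanda's issue; Joris's $552,000 share passes to Joris's issue.
Gustav's share ($552,000) is divided into 3 shares of $184,000: Zainab, Kofi, and Bruno each take $184,000.
Yolanda's share ($552,000) passes entirely to Csilla.
Joris's share ($552,000) is divided into 2 shares of $276,000: Mateus takes $276,000; Ximena's $276,000 share passes to Ximena's issue.
Ximena's share ($276,000) is divided into 2 shares of $138,000: Thandi and Jakob each take $138,000.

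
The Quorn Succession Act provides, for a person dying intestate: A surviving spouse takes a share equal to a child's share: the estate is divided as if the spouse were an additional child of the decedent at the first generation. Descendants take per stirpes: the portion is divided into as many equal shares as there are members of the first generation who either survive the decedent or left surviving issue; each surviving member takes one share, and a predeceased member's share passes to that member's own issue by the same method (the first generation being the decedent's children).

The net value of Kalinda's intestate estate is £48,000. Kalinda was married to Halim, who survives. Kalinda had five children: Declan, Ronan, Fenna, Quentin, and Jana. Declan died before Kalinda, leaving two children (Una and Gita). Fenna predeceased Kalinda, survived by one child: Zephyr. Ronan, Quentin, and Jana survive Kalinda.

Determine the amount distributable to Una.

The spouse counts as an additional share at the children's level, so there are 6 primary shares of £8,000. Halim takes one such share (£8,000).
The children's combined portion (£40,000) is divided into 5 shares of £8,000: Ronan, Quentin, and Jana each take £8,000; Declan's £8,000 share passes to Declan's issue; Fenna's £8,000 share passes to Fenna's issue.
Declan's share (£8,000) is divided into 2 shares of £4,000: Una and Gita each take £4,000.
Fenna's share (£8,000) passes entirely to Zephyr.

Una receives £4,000.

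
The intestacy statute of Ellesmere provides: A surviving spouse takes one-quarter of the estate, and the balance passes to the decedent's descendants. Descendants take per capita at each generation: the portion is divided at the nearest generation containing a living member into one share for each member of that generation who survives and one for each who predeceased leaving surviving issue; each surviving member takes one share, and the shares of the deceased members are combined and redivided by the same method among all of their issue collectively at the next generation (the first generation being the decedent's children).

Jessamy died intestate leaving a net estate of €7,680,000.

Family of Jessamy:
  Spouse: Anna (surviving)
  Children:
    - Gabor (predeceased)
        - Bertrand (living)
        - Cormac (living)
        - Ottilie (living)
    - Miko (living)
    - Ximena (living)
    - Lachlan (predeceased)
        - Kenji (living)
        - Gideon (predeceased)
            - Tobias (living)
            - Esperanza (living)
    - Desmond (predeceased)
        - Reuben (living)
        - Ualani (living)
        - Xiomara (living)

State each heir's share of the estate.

Anna: €1,920,000; Bertrand: €432,000; Cormac: €432,000; Ottilie: €432,000; Miko: €1,152,000; Ximena: €1,152,000; Kenji: €432,000; Tobias: €216,000; Esperanza: €216,000; Reuben: €432,000; Ualani: €432,000; Xiomara: €432,000

Anna takes one-quarter of €7,680,000 = €1,920,000. The remaining €5,760,000 passes to the descendants.
The descendants' portion (€5,760,000) is divided at the children's generation into 5 shares of €1,152,000. Miko and Ximena each take €1,152,000. The 3 shares of the deceased (Gabor, Lachlan, and Desmond) are combined into a pool of €3,456,000.
That pool (€3,456,000) is divided at the grandchildren's generation into 8 shares of €432,000. Bertrand, Cormac, Ottilie, Kenji, Reuben, Ualani, and Xiomara each take €432,000. The remaining share for the deceased Gideon (€432,000) is carried to the next generation.
That pool (€432,000) is divided at the great-grandchildren's generation equally among Tobias and Esperanza: €216,000 each.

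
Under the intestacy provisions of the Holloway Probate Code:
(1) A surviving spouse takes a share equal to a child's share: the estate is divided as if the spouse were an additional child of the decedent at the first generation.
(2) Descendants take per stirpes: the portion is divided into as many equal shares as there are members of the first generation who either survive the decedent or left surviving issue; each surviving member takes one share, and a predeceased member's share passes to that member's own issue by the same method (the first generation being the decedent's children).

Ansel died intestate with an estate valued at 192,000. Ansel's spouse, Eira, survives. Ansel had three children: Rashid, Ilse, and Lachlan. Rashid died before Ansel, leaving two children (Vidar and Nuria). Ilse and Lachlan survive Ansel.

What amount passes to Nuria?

The spouse counts as an additional share at the children's level, so there are 4 primary shares of 48,000. Eira takes one such share (48,000).
The children's combined portion (144,000) is divided into 3 shares of 48,000: Ilse and Lachlan each take 48,000; Rashid's 48,000 share passes to Rashid's issue.
Rashid's share (48,000) is divided into 2 shares of 24,000: Vidar and Nuria each take 24,000.

Nuria receives 24,000.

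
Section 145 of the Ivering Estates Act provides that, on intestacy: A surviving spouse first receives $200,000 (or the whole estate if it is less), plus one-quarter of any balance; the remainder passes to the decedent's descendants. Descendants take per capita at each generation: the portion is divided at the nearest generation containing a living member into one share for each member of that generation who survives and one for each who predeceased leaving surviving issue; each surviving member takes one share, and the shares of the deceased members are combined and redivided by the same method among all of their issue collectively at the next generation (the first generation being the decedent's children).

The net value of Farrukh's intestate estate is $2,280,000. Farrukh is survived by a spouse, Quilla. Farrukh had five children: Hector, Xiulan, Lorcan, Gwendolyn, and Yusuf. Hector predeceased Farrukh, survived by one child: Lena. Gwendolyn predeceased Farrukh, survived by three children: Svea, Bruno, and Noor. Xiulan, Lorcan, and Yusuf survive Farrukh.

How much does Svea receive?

Quilla first takes $200,000, leaving a balance of $2,080,000. Quilla then takes one-quarter of the balance ($520,000), for a total of $720,000. The remaining $1,560,000 passes to the descendants.
The descendants' portion ($1,560,000) is divided at the children's generation into 5 shares of $312,000. Xiulan, Lorcan, and Yusuf each take $312,000. The 2 shares of the deceased (Hector and Gwendolyn) are combined into a pool of $624,000.
That pool ($624,000) is divided at the grandchildren's generation equally among Lena, Svea, Bruno, and Noor: $156,000 each.

Svea receives $156,000.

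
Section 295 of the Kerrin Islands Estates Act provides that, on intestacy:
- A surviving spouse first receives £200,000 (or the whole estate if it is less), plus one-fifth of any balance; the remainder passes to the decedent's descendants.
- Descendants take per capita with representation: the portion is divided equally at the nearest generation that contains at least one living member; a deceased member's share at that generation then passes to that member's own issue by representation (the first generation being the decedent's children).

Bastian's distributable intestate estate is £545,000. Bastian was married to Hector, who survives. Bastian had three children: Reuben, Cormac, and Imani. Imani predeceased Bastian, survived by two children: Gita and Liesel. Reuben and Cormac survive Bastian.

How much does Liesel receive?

Hector first takes £200,000, leaving a balance of £345,000. Hector then takes one-fifth of the balance (£69,000), for a total of £269,000. The remaining £276,000 passes to the descendants.
The descendants' portion (£276,000) is divided into 3 shares of £92,000: Reuben and Cormac each take £92,000; Imani's £92,000 share passes to Imani's issue.
Imani's share (£92,000) is divided into 2 shares of £46,000: Gita and Liesel each take £46,000.

Liesel receives £46,000.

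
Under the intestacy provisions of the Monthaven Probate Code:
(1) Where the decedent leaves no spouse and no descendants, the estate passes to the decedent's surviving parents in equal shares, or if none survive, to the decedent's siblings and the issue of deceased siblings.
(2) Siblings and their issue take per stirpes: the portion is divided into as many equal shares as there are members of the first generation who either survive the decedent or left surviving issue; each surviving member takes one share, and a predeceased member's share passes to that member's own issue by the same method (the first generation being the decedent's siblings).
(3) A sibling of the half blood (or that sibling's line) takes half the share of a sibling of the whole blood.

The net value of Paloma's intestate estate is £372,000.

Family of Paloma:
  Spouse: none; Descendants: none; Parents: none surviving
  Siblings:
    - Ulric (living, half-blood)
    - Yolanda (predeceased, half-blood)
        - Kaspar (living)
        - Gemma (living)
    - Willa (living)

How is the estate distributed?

Ulric: £93,000; Kaspar: £46,500; Gemma: £46,500; Willa: £186,000

The entire £372,000 passes to the siblings and their issue.
Counting each half-blood sibling's line as half a unit, there are 2 units in £372,000, so one unit is £186,000. Whole-blood lines (Willa) take £186,000 each; half-blood lines (Ulric and Yolanda) take £93,000 each.
Yolanda's share (£93,000) is divided into 2 shares of £46,500: Kaspar and Gemma each take £46,500.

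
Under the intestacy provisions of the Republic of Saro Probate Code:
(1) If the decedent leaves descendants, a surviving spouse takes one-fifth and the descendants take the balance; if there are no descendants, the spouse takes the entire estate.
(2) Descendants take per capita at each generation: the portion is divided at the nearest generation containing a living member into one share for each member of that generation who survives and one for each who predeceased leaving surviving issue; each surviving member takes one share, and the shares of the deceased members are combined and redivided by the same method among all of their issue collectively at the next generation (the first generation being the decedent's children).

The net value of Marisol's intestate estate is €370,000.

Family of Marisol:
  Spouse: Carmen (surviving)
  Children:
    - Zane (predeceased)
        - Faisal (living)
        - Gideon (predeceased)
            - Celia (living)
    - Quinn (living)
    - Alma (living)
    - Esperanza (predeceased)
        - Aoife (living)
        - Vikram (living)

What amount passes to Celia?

Carmen takes one-fifth of €370,000 = €74,000. The remaining €296,000 passes to the descendants.
The descendants' portion (€296,000) is divided at the children's generation into 4 shares of €74,000. Quinn and Alma each take €74,000. The 2 shares of the deceased (Zane and Esperanza) are combined into a pool of €148,000.
That pool (€148,000) is divided at the grandchildren's generation into 4 shares of €37,000. Faisal, Aoife, and Vikram each take €37,000. The remaining share for the deceased Gideon (€37,000) is carried to the next generation.
That pool (€37,000) passes entirely to Celia, the sole taker at the great-grandchildren's generation.

Celia receives €37,000.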